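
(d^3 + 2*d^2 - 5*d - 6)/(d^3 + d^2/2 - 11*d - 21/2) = 2*(d - 2)/(2*d - 7)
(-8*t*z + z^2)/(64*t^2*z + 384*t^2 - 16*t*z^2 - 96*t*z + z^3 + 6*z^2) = z/(-8*t*z - 48*t + z^2 + 6*z)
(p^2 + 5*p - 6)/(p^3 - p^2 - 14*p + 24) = (p^2 + 5*p - 6)/(p^3 - p^2 - 14*p + 24)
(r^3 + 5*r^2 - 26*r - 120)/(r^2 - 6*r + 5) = (r^2 + 10*r + 24)/(r - 1)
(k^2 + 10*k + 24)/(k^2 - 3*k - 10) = (k^2 + 10*k + 24)/(k^2 - 3*k - 10)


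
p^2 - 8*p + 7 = (p - 7)*(p - 1)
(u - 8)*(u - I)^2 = u^3 - 8*u^2 - 2*I*u^2 - u + 16*I*u + 8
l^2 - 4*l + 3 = (l - 3)*(l - 1)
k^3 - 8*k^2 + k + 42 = (k - 7)*(k - 3)*(k + 2)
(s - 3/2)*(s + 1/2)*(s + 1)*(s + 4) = s^4 + 4*s^3 - 7*s^2/4 - 31*s/4 - 3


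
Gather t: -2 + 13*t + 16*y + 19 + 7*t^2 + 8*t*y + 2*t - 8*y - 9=7*t^2 + t*(8*y + 15) + 8*y + 8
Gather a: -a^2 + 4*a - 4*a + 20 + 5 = 25 - a^2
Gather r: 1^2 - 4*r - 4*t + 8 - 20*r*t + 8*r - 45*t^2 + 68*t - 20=r*(4 - 20*t) - 45*t^2 + 64*t - 11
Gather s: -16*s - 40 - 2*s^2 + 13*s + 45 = -2*s^2 - 3*s + 5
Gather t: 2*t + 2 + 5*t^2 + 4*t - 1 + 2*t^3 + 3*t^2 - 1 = 2*t^3 + 8*t^2 + 6*t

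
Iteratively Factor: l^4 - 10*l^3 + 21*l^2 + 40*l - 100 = (l - 5)*(l^3 - 5*l^2 - 4*l + 20) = (l - 5)*(l + 2)*(l^2 - 7*l + 10) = (l - 5)^2*(l + 2)*(l - 2)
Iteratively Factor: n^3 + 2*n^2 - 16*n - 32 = (n - 4)*(n^2 + 6*n + 8) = (n - 4)*(n + 2)*(n + 4)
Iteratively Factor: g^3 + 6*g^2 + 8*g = (g)*(g^2 + 6*g + 8) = g*(g + 2)*(g + 4)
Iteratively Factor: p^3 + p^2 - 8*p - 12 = (p + 2)*(p^2 - p - 6) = (p - 3)*(p + 2)*(p + 2)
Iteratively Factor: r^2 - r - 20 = (r - 5)*(r + 4)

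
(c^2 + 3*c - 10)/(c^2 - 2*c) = (c + 5)/c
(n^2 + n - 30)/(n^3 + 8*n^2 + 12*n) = (n - 5)/(n*(n + 2))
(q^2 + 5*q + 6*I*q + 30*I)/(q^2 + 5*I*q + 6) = (q + 5)/(q - I)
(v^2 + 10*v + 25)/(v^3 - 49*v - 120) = (v + 5)/(v^2 - 5*v - 24)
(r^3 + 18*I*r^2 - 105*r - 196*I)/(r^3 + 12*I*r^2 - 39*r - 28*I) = (r + 7*I)/(r + I)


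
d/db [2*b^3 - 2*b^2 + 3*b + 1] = 6*b^2 - 4*b + 3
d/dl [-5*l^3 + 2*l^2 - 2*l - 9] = -15*l^2 + 4*l - 2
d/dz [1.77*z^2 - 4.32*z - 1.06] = 3.54*z - 4.32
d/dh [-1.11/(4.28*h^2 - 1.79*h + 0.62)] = (9.5016*h - 1.9869)/(4.28*h^2 - 1.79*h + 0.62)^2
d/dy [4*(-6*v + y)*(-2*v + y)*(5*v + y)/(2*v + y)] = 4*(-116*v^3 - 12*v^2*y + 3*v*y^2 + 2*y^3)/(4*v^2 + 4*v*y + y^2)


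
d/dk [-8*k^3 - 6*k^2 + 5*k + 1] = -24*k^2 - 12*k + 5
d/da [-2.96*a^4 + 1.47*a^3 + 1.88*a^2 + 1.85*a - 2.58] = -11.84*a^3 + 4.41*a^2 + 3.76*a + 1.85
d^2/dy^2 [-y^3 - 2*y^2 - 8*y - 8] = -6*y - 4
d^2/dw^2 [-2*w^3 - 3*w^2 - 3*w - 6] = -12*w - 6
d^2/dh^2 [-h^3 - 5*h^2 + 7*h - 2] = -6*h - 10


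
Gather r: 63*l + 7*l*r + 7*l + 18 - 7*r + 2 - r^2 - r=70*l - r^2 + r*(7*l - 8) + 20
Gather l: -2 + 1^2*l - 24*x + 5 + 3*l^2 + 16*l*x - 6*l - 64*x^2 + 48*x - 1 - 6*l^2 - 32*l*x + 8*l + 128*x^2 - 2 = -3*l^2 + l*(3 - 16*x) + 64*x^2 + 24*x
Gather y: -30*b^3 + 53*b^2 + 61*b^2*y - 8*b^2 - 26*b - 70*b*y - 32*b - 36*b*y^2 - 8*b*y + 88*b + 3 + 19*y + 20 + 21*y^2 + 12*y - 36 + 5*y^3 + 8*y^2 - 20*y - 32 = -30*b^3 + 45*b^2 + 30*b + 5*y^3 + y^2*(29 - 36*b) + y*(61*b^2 - 78*b + 11) - 45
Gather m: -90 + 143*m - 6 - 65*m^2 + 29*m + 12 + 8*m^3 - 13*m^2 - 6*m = 8*m^3 - 78*m^2 + 166*m - 84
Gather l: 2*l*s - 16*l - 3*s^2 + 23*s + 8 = l*(2*s - 16) - 3*s^2 + 23*s + 8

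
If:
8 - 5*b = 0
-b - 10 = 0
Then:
No Solution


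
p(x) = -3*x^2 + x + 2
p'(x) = 1 - 6*x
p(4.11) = -44.57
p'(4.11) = -23.66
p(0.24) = 2.07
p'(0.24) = -0.44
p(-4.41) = -60.75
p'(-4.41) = 27.46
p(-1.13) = -2.96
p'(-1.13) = 7.78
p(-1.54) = -6.65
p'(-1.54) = 10.24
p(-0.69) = -0.12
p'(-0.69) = 5.14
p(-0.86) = -1.08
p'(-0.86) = 6.16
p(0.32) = 2.01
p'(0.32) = -0.92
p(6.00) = -100.00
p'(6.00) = -35.00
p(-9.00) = -250.00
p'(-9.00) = 55.00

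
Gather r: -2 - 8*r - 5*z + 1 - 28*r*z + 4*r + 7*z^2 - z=r*(-28*z - 4) + 7*z^2 - 6*z - 1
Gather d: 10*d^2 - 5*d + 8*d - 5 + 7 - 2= 10*d^2 + 3*d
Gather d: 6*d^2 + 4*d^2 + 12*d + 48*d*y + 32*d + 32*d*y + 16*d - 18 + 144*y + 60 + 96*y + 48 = 10*d^2 + d*(80*y + 60) + 240*y + 90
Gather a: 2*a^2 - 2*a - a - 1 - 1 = 2*a^2 - 3*a - 2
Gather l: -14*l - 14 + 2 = -14*l - 12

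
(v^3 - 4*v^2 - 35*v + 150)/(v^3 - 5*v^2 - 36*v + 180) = (v - 5)/(v - 6)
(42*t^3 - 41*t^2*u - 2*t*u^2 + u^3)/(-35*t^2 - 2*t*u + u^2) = (-6*t^2 + 5*t*u + u^2)/(5*t + u)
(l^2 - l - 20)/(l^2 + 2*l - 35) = (l + 4)/(l + 7)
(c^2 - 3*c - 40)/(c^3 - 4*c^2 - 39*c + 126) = (c^2 - 3*c - 40)/(c^3 - 4*c^2 - 39*c + 126)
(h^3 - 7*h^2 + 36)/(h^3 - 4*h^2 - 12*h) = (h - 3)/h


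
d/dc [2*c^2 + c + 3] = 4*c + 1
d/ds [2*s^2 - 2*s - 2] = 4*s - 2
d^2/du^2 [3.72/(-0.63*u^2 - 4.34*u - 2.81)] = (2.952936*u^2 + 20.342448*u - 3.72*(1.26*u + 4.34)*(2.52*u + 8.68) + 13.171032)/(0.63*u^2 + 4.34*u + 2.81)^3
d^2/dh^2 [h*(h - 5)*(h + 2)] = 6*h - 6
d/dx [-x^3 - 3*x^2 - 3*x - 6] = -3*x^2 - 6*x - 3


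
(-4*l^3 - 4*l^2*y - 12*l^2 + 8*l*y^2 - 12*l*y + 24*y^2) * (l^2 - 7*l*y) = -4*l^5 + 24*l^4*y - 12*l^4 + 36*l^3*y^2 + 72*l^3*y - 56*l^2*y^3 + 108*l^2*y^2 - 168*l*y^3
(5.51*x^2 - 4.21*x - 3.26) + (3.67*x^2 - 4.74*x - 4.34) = 9.18*x^2 - 8.95*x - 7.6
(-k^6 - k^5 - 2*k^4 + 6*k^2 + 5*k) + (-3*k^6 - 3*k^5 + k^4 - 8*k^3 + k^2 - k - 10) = -4*k^6 - 4*k^5 - k^4 - 8*k^3 + 7*k^2 + 4*k - 10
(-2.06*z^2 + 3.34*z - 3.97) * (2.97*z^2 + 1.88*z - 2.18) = -6.1182*z^4 + 6.047*z^3 - 1.0209*z^2 - 14.7448*z + 8.6546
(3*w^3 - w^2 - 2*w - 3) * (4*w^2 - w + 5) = 12*w^5 - 7*w^4 + 8*w^3 - 15*w^2 - 7*w - 15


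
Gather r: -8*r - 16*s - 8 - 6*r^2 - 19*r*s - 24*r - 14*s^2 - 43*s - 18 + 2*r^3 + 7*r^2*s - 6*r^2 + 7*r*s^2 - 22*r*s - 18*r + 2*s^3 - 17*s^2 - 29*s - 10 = 2*r^3 + r^2*(7*s - 12) + r*(7*s^2 - 41*s - 50) + 2*s^3 - 31*s^2 - 88*s - 36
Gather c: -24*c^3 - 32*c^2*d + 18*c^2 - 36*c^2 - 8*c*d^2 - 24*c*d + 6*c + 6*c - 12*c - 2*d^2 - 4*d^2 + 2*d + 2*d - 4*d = -24*c^3 + c^2*(-32*d - 18) + c*(-8*d^2 - 24*d) - 6*d^2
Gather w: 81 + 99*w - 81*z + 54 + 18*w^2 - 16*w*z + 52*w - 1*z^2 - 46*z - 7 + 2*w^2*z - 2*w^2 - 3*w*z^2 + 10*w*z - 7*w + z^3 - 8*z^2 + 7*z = w^2*(2*z + 16) + w*(-3*z^2 - 6*z + 144) + z^3 - 9*z^2 - 120*z + 128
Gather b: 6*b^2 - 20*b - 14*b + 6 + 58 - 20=6*b^2 - 34*b + 44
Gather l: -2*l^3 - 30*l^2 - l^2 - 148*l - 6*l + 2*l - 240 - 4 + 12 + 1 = -2*l^3 - 31*l^2 - 152*l - 231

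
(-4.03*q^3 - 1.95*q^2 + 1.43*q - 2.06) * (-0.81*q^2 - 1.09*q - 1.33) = 3.2643*q^5 + 5.9722*q^4 + 6.3271*q^3 + 2.7034*q^2 + 0.3435*q + 2.7398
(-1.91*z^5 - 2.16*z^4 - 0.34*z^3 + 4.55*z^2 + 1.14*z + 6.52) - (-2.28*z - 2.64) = -1.91*z^5 - 2.16*z^4 - 0.34*z^3 + 4.55*z^2 + 3.42*z + 9.16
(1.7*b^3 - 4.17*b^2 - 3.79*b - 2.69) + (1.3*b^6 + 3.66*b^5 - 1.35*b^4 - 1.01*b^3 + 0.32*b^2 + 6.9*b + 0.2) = 1.3*b^6 + 3.66*b^5 - 1.35*b^4 + 0.69*b^3 - 3.85*b^2 + 3.11*b - 2.49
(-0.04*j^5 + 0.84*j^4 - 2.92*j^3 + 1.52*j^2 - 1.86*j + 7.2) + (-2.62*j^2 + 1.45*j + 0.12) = -0.04*j^5 + 0.84*j^4 - 2.92*j^3 - 1.1*j^2 - 0.41*j + 7.32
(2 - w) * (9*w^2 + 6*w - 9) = -9*w^3 + 12*w^2 + 21*w - 18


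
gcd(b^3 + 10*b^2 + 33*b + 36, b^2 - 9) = b + 3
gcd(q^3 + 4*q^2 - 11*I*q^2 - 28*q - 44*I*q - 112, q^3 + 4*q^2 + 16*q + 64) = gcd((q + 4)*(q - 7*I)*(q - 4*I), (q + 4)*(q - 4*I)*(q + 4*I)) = q^2 + q*(4 - 4*I) - 16*I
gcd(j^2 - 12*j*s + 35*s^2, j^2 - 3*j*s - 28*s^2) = -j + 7*s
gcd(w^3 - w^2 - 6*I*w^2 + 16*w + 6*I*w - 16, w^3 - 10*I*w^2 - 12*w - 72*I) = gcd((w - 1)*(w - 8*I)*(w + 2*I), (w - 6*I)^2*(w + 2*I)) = w + 2*I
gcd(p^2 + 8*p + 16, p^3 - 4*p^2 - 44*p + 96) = 1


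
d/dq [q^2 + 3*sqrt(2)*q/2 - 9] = 2*q + 3*sqrt(2)/2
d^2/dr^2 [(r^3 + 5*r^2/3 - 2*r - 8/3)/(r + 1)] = 2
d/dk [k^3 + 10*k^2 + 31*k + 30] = 3*k^2 + 20*k + 31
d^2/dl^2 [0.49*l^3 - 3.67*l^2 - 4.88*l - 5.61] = 2.94*l - 7.34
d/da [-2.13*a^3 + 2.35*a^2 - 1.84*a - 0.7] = -6.39*a^2 + 4.7*a - 1.84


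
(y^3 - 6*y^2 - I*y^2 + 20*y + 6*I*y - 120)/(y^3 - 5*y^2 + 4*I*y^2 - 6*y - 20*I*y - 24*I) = (y - 5*I)/(y + 1)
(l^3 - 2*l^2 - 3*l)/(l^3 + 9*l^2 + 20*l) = (l^2 - 2*l - 3)/(l^2 + 9*l + 20)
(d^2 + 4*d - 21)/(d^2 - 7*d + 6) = (d^2 + 4*d - 21)/(d^2 - 7*d + 6)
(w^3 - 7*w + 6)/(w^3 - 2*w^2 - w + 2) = (w + 3)/(w + 1)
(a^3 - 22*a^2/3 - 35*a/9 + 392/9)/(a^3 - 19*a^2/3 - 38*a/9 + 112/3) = (a - 7)/(a - 6)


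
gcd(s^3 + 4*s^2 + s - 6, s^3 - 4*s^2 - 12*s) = s + 2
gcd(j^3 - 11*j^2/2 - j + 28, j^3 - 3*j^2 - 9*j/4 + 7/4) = j - 7/2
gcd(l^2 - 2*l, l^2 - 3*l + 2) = l - 2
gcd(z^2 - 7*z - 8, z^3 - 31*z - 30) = z + 1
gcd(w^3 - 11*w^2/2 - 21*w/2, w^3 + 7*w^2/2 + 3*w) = w^2 + 3*w/2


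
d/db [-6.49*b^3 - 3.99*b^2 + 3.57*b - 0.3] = -19.47*b^2 - 7.98*b + 3.57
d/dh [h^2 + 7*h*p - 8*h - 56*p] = 2*h + 7*p - 8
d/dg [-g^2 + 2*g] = 2 - 2*g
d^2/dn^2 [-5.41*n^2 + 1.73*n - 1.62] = -10.8200000000000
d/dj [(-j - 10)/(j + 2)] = 8/(j + 2)^2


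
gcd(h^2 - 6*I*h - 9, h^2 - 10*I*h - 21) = h - 3*I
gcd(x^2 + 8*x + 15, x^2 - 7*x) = 1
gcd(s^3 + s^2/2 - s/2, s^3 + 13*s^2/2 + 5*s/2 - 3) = s^2 + s/2 - 1/2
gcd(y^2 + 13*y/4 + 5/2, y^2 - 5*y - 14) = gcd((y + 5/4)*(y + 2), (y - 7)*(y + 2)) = y + 2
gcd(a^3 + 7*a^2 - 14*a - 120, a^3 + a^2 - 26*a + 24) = a^2 + 2*a - 24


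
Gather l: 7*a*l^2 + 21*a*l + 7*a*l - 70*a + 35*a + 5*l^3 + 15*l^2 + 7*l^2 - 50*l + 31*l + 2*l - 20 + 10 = -35*a + 5*l^3 + l^2*(7*a + 22) + l*(28*a - 17) - 10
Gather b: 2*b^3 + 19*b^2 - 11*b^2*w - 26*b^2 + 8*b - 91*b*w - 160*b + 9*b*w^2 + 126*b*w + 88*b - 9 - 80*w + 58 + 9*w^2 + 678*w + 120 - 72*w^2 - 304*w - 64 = 2*b^3 + b^2*(-11*w - 7) + b*(9*w^2 + 35*w - 64) - 63*w^2 + 294*w + 105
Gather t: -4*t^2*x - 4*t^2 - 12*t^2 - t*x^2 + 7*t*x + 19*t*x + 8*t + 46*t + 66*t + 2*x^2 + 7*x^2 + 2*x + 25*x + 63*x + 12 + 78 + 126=t^2*(-4*x - 16) + t*(-x^2 + 26*x + 120) + 9*x^2 + 90*x + 216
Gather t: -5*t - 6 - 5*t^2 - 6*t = -5*t^2 - 11*t - 6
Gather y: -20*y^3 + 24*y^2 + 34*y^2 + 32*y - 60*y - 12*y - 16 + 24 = -20*y^3 + 58*y^2 - 40*y + 8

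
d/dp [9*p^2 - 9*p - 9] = 18*p - 9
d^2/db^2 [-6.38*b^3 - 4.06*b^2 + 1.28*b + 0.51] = -38.28*b - 8.12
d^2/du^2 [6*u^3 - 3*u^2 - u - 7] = 36*u - 6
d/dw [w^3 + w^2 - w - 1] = 3*w^2 + 2*w - 1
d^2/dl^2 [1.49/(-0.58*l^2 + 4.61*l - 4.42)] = (1.002472*l^2 - 7.967924*l - 1.49*(1.16*l - 4.61)*(2.32*l - 9.22) + 7.639528)/(0.58*l^2 - 4.61*l + 4.42)^3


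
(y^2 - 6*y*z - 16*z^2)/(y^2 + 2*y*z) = (y - 8*z)/y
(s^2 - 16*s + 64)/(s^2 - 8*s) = (s - 8)/s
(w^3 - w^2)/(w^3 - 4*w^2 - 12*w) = w*(1 - w)/(-w^2 + 4*w + 12)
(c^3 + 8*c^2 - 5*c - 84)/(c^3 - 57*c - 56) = (c^2 + c - 12)/(c^2 - 7*c - 8)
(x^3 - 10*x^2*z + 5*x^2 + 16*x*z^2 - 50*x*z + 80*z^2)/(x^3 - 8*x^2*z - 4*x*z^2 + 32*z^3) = (x + 5)/(x + 2*z)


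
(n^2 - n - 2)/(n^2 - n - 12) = (-n^2 + n + 2)/(-n^2 + n + 12)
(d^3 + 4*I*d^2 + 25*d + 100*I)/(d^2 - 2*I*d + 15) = (d^2 + 9*I*d - 20)/(d + 3*I)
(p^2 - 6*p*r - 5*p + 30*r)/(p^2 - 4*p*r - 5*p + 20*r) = (p - 6*r)/(p - 4*r)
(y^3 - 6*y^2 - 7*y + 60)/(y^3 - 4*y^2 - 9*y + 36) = (y - 5)/(y - 3)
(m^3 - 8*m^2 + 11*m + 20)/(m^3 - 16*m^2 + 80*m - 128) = (m^2 - 4*m - 5)/(m^2 - 12*m + 32)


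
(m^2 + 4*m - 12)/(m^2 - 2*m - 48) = (m - 2)/(m - 8)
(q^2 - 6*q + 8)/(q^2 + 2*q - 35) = (q^2 - 6*q + 8)/(q^2 + 2*q - 35)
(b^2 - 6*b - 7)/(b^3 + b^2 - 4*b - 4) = (b - 7)/(b^2 - 4)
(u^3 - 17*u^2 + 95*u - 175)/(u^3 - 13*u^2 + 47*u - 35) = (u - 5)/(u - 1)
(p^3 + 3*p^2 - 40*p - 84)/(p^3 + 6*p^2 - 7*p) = (p^2 - 4*p - 12)/(p*(p - 1))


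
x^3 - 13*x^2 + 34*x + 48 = (x - 8)*(x - 6)*(x + 1)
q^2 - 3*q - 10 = (q - 5)*(q + 2)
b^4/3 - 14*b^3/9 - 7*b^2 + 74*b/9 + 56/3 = (b/3 + 1)*(b - 7)*(b - 2)*(b + 4/3)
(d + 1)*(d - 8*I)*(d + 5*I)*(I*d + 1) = I*d^4 + 4*d^3 + I*d^3 + 4*d^2 + 37*I*d^2 + 40*d + 37*I*d + 40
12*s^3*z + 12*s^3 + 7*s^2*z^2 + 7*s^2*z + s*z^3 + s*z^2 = (3*s + z)*(4*s + z)*(s*z + s)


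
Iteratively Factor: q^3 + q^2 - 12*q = (q)*(q^2 + q - 12) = q*(q + 4)*(q - 3)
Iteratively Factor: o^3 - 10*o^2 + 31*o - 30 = (o - 2)*(o^2 - 8*o + 15) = (o - 3)*(o - 2)*(o - 5)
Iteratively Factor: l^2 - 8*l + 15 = (l - 5)*(l - 3)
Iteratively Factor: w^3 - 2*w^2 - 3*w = (w - 3)*(w^2 + w) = w*(w - 3)*(w + 1)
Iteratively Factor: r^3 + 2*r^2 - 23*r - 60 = (r - 5)*(r^2 + 7*r + 12) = (r - 5)*(r + 4)*(r + 3)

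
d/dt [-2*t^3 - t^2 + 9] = 2*t*(-3*t - 1)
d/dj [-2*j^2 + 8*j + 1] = 8 - 4*j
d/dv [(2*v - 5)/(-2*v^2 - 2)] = (-v^2 + v*(2*v - 5) - 1)/(v^2 + 1)^2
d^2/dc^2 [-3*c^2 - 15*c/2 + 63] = -6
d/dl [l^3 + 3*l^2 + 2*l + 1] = 3*l^2 + 6*l + 2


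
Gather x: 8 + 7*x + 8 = 7*x + 16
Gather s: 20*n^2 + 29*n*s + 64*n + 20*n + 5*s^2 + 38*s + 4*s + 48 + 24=20*n^2 + 84*n + 5*s^2 + s*(29*n + 42) + 72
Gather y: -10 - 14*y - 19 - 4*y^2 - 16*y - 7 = -4*y^2 - 30*y - 36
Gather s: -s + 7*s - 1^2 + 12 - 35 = 6*s - 24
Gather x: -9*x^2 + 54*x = -9*x^2 + 54*x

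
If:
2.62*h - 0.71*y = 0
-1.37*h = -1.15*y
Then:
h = 0.00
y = 0.00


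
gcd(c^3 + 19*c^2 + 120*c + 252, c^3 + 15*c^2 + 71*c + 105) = c + 7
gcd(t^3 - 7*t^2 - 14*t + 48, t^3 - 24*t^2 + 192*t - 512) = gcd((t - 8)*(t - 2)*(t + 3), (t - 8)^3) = t - 8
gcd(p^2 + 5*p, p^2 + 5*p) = p^2 + 5*p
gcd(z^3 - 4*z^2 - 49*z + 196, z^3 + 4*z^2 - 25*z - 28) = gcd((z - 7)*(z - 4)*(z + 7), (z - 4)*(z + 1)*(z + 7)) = z^2 + 3*z - 28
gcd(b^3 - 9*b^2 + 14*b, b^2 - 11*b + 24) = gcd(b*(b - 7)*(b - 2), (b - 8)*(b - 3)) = 1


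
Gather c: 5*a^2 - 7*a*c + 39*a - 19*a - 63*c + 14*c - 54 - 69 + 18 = 5*a^2 + 20*a + c*(-7*a - 49) - 105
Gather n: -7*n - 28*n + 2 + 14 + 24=40 - 35*n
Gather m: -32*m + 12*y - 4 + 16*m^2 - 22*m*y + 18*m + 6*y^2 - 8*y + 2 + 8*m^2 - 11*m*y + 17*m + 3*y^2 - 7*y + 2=24*m^2 + m*(3 - 33*y) + 9*y^2 - 3*y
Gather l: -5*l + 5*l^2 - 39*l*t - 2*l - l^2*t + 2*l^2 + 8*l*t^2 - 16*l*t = l^2*(7 - t) + l*(8*t^2 - 55*t - 7)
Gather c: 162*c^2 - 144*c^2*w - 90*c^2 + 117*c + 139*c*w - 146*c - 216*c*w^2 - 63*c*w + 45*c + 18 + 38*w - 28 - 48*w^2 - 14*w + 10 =c^2*(72 - 144*w) + c*(-216*w^2 + 76*w + 16) - 48*w^2 + 24*w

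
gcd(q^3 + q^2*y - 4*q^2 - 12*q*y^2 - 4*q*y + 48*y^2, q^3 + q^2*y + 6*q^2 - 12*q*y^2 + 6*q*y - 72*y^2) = -q^2 - q*y + 12*y^2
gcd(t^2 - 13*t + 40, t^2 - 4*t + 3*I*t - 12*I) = 1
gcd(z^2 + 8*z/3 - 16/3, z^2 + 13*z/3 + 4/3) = z + 4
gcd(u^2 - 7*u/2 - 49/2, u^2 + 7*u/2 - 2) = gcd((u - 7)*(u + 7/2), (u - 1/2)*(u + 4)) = 1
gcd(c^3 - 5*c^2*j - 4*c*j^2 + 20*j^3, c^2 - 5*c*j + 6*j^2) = c - 2*j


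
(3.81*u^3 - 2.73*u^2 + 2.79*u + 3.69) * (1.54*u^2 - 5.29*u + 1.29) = 5.8674*u^5 - 24.3591*u^4 + 23.6532*u^3 - 12.5982*u^2 - 15.921*u + 4.7601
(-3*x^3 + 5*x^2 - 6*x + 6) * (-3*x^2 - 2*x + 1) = 9*x^5 - 9*x^4 + 5*x^3 - x^2 - 18*x + 6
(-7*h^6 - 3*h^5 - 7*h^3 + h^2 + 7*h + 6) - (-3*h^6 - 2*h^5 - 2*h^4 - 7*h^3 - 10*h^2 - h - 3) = -4*h^6 - h^5 + 2*h^4 + 11*h^2 + 8*h + 9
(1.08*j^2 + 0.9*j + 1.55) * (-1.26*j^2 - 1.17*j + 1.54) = -1.3608*j^4 - 2.3976*j^3 - 1.3428*j^2 - 0.4275*j + 2.387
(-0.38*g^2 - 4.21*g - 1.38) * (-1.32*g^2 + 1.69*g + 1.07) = 0.5016*g^4 + 4.915*g^3 - 5.6999*g^2 - 6.8369*g - 1.4766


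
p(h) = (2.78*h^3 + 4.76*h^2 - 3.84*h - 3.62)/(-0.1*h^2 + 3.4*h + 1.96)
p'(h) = (0.2*h - 3.4)*(2.78*h^3 + 4.76*h^2 - 3.84*h - 3.62)/(-0.1*h^2 + 3.4*h + 1.96)^2 + (8.34*h^2 + 9.52*h - 3.84)/(-0.1*h^2 + 3.4*h + 1.96) = (-0.278*h^4 + 18.904*h^3 + 32.1464*h^2 + 17.9352*h + 4.7816)/(0.01*h^4 - 0.68*h^3 + 11.168*h^2 + 13.328*h + 3.8416)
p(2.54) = 6.32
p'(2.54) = 5.61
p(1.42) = 1.29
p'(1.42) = 3.41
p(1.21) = 0.61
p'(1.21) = 3.03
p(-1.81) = -0.54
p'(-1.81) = -1.83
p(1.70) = 2.32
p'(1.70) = 3.94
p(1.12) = 0.35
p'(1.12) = 2.87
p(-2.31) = 0.56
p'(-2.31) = -2.57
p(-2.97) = 2.56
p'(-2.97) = -3.46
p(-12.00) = 76.56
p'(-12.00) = -12.00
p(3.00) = 9.13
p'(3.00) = 6.59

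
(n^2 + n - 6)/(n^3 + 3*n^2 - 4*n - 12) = 1/(n + 2)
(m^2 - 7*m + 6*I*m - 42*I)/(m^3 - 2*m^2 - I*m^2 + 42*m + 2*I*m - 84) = (m - 7)/(m^2 - m*(2 + 7*I) + 14*I)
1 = 1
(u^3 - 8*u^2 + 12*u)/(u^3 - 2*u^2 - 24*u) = (u - 2)/(u + 4)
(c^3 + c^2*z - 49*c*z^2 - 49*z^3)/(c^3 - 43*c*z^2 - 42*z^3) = (c + 7*z)/(c + 6*z)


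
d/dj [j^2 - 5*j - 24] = 2*j - 5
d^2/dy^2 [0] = 0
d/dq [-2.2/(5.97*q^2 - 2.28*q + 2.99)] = (26.268*q - 5.016)/(5.97*q^2 - 2.28*q + 2.99)^2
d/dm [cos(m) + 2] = -sin(m)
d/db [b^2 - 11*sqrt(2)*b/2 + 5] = 2*b - 11*sqrt(2)/2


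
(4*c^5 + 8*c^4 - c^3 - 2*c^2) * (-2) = -8*c^5 - 16*c^4 + 2*c^3 + 4*c^2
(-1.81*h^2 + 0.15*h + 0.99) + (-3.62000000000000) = -1.81*h^2 + 0.15*h - 2.63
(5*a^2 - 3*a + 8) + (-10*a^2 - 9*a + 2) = -5*a^2 - 12*a + 10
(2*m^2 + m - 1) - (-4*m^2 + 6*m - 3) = 6*m^2 - 5*m + 2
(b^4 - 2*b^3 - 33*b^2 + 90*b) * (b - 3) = b^5 - 5*b^4 - 27*b^3 + 189*b^2 - 270*b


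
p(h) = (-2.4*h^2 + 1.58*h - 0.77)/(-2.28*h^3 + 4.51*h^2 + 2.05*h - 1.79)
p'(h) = (1.58 - 4.8*h)/(-2.28*h^3 + 4.51*h^2 + 2.05*h - 1.79) + (-2.4*h^2 + 1.58*h - 0.77)*(6.84*h^2 - 9.02*h - 2.05)/(-2.28*h^3 + 4.51*h^2 + 2.05*h - 1.79)^2 = (-5.472*h^4 + 7.2048*h^3 - 17.3126*h^2 + 15.5374*h - 1.2497)/(5.1984*h^6 - 20.5656*h^5 + 10.9921*h^4 + 26.6534*h^3 - 11.9433*h^2 - 7.339*h + 3.2041)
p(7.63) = 0.17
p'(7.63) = -0.03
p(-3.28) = -0.26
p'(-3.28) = -0.08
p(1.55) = -1.10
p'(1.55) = -1.69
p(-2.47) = -0.35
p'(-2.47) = -0.15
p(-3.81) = -0.23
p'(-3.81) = -0.06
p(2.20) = -32.88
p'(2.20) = -1393.76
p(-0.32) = 0.80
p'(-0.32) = -2.27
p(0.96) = -0.63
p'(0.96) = -0.10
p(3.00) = 1.06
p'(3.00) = -1.30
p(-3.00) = -0.29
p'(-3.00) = -0.09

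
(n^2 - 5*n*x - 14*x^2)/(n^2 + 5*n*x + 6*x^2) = (n - 7*x)/(n + 3*x)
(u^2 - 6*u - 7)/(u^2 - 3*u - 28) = (u + 1)/(u + 4)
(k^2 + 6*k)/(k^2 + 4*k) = (k + 6)/(k + 4)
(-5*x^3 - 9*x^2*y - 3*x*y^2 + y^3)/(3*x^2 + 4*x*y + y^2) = (-5*x^2 - 4*x*y + y^2)/(3*x + y)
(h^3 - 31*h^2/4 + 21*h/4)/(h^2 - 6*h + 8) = h*(4*h^2 - 31*h + 21)/(4*(h^2 - 6*h + 8))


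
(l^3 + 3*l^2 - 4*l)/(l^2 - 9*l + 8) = l*(l + 4)/(l - 8)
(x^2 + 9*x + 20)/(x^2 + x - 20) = (x + 4)/(x - 4)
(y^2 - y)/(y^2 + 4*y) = (y - 1)/(y + 4)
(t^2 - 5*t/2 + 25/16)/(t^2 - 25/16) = (4*t - 5)/(4*t + 5)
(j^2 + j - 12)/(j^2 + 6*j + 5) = (j^2 + j - 12)/(j^2 + 6*j + 5)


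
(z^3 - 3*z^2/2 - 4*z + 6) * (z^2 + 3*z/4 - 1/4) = z^5 - 3*z^4/4 - 43*z^3/8 + 27*z^2/8 + 11*z/2 - 3/2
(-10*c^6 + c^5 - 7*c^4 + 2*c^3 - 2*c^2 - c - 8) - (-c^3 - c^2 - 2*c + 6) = -10*c^6 + c^5 - 7*c^4 + 3*c^3 - c^2 + c - 14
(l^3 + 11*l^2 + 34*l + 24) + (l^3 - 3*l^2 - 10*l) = 2*l^3 + 8*l^2 + 24*l + 24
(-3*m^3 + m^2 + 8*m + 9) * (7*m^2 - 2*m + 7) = -21*m^5 + 13*m^4 + 33*m^3 + 54*m^2 + 38*m + 63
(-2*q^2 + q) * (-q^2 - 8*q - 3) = 2*q^4 + 15*q^3 - 2*q^2 - 3*q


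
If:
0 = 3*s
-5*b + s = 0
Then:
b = 0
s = 0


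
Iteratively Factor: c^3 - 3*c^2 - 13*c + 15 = (c - 1)*(c^2 - 2*c - 15) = (c - 5)*(c - 1)*(c + 3)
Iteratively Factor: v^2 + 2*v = (v + 2)*(v)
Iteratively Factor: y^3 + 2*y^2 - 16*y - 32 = (y + 4)*(y^2 - 2*y - 8) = (y + 2)*(y + 4)*(y - 4)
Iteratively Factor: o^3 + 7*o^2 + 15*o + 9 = (o + 1)*(o^2 + 6*o + 9) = (o + 1)*(o + 3)*(o + 3)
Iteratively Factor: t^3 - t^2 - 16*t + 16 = (t - 4)*(t^2 + 3*t - 4) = (t - 4)*(t + 4)*(t - 1)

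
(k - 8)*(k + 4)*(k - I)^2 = k^4 - 4*k^3 - 2*I*k^3 - 33*k^2 + 8*I*k^2 + 4*k + 64*I*k + 32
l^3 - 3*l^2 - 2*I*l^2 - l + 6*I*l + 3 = (l - 3)*(l - I)^2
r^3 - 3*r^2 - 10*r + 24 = (r - 4)*(r - 2)*(r + 3)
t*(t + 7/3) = t^2 + 7*t/3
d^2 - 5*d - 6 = (d - 6)*(d + 1)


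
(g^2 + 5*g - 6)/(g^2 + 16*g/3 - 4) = 3*(g - 1)/(3*g - 2)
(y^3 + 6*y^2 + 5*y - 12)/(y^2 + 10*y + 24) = (y^2 + 2*y - 3)/(y + 6)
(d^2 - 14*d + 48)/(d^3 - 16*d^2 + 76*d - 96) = 1/(d - 2)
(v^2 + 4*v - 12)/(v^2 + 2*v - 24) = (v - 2)/(v - 4)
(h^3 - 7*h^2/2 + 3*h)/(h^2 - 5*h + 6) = h*(2*h - 3)/(2*(h - 3))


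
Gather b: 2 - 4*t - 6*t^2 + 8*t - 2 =-6*t^2 + 4*t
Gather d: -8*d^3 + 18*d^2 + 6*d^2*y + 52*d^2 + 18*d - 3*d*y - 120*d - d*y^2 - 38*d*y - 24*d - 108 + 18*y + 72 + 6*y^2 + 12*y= -8*d^3 + d^2*(6*y + 70) + d*(-y^2 - 41*y - 126) + 6*y^2 + 30*y - 36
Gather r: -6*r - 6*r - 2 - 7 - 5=-12*r - 14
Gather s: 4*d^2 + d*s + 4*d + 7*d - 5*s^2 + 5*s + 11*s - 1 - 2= 4*d^2 + 11*d - 5*s^2 + s*(d + 16) - 3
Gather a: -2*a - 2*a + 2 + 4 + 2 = 8 - 4*a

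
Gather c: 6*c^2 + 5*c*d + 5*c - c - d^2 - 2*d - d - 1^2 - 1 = 6*c^2 + c*(5*d + 4) - d^2 - 3*d - 2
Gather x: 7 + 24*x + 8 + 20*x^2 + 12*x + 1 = 20*x^2 + 36*x + 16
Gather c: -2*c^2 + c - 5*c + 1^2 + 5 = -2*c^2 - 4*c + 6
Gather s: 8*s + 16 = 8*s + 16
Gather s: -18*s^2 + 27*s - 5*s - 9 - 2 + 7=-18*s^2 + 22*s - 4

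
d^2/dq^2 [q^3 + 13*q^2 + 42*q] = 6*q + 26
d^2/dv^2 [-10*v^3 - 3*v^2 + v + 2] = -60*v - 6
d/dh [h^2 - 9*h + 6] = 2*h - 9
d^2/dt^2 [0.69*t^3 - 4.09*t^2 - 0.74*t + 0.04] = 4.14*t - 8.18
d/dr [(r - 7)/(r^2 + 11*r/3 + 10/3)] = 9*(-r^2 + 14*r + 29)/(9*r^4 + 66*r^3 + 181*r^2 + 220*r + 100)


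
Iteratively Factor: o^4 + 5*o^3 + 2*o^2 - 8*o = (o + 2)*(o^3 + 3*o^2 - 4*o) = o*(o + 2)*(o^2 + 3*o - 4) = o*(o + 2)*(o + 4)*(o - 1)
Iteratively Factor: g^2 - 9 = (g - 3)*(g + 3)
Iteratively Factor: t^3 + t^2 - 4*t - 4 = (t + 1)*(t^2 - 4) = (t + 1)*(t + 2)*(t - 2)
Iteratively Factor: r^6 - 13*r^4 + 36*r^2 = (r)*(r^5 - 13*r^3 + 36*r) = r^2*(r^4 - 13*r^2 + 36) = r^2*(r + 2)*(r^3 - 2*r^2 - 9*r + 18) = r^2*(r - 3)*(r + 2)*(r^2 + r - 6) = r^2*(r - 3)*(r - 2)*(r + 2)*(r + 3)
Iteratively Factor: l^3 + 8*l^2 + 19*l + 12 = (l + 4)*(l^2 + 4*l + 3) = (l + 1)*(l + 4)*(l + 3)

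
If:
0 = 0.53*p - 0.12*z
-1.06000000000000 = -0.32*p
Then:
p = 3.31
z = 14.63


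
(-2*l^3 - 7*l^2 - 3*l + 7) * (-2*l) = 4*l^4 + 14*l^3 + 6*l^2 - 14*l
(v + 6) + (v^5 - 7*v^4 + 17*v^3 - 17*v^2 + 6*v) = v^5 - 7*v^4 + 17*v^3 - 17*v^2 + 7*v + 6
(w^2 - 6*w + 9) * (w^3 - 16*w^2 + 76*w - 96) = w^5 - 22*w^4 + 181*w^3 - 696*w^2 + 1260*w - 864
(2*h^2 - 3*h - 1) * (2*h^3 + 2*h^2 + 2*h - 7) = 4*h^5 - 2*h^4 - 4*h^3 - 22*h^2 + 19*h + 7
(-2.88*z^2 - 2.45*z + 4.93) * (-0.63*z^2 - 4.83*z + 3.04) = 1.8144*z^4 + 15.4539*z^3 - 0.0275999999999996*z^2 - 31.2599*z + 14.9872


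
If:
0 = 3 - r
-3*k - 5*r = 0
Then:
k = -5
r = 3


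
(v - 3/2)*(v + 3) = v^2 + 3*v/2 - 9/2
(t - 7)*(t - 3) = t^2 - 10*t + 21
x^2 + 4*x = x*(x + 4)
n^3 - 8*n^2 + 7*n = n*(n - 7)*(n - 1)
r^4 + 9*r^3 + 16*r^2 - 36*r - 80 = (r - 2)*(r + 2)*(r + 4)*(r + 5)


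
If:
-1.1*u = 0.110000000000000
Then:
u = -0.10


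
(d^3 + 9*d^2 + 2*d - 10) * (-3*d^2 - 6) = -3*d^5 - 27*d^4 - 12*d^3 - 24*d^2 - 12*d + 60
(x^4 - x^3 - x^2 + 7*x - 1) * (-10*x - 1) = -10*x^5 + 9*x^4 + 11*x^3 - 69*x^2 + 3*x + 1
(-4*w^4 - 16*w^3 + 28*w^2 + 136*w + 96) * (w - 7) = -4*w^5 + 12*w^4 + 140*w^3 - 60*w^2 - 856*w - 672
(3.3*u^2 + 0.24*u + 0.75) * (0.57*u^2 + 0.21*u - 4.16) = 1.881*u^4 + 0.8298*u^3 - 13.2501*u^2 - 0.8409*u - 3.12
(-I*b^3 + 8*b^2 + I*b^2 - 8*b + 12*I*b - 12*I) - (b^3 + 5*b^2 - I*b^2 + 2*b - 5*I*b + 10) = -b^3 - I*b^3 + 3*b^2 + 2*I*b^2 - 10*b + 17*I*b - 10 - 12*I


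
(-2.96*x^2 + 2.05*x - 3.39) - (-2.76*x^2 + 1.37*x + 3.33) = -0.2*x^2 + 0.68*x - 6.72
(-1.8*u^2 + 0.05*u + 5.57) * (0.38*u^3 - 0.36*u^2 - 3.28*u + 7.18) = -0.684*u^5 + 0.667*u^4 + 8.0026*u^3 - 15.0932*u^2 - 17.9106*u + 39.9926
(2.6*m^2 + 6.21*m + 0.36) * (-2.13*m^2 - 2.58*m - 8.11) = -5.538*m^4 - 19.9353*m^3 - 37.8746*m^2 - 51.2919*m - 2.9196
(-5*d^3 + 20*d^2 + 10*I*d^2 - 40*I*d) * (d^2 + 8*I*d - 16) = -5*d^5 + 20*d^4 - 30*I*d^4 + 120*I*d^3 - 160*I*d^2 + 640*I*d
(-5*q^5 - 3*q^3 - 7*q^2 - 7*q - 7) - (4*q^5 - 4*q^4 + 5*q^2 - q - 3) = -9*q^5 + 4*q^4 - 3*q^3 - 12*q^2 - 6*q - 4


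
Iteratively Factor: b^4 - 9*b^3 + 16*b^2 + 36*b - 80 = (b + 2)*(b^3 - 11*b^2 + 38*b - 40) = (b - 5)*(b + 2)*(b^2 - 6*b + 8) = (b - 5)*(b - 4)*(b + 2)*(b - 2)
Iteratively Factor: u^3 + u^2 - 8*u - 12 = (u - 3)*(u^2 + 4*u + 4) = (u - 3)*(u + 2)*(u + 2)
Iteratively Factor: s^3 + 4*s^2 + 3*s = (s)*(s^2 + 4*s + 3) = s*(s + 1)*(s + 3)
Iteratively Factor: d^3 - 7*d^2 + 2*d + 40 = (d + 2)*(d^2 - 9*d + 20) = (d - 4)*(d + 2)*(d - 5)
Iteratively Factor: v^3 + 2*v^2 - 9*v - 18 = (v - 3)*(v^2 + 5*v + 6) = (v - 3)*(v + 2)*(v + 3)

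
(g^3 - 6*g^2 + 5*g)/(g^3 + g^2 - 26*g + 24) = g*(g - 5)/(g^2 + 2*g - 24)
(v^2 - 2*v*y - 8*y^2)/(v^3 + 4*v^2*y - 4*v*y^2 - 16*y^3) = (-v + 4*y)/(-v^2 - 2*v*y + 8*y^2)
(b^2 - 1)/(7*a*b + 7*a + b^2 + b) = (b - 1)/(7*a + b)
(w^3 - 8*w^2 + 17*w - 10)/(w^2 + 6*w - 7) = (w^2 - 7*w + 10)/(w + 7)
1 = 1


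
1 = 1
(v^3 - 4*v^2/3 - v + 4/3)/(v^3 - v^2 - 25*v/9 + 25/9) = 3*(3*v^2 - v - 4)/(9*v^2 - 25)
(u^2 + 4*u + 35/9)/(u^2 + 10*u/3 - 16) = (9*u^2 + 36*u + 35)/(3*(3*u^2 + 10*u - 48))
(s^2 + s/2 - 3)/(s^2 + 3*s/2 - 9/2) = (s + 2)/(s + 3)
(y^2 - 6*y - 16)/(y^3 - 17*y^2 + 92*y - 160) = (y + 2)/(y^2 - 9*y + 20)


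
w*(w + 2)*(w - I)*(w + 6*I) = w^4 + 2*w^3 + 5*I*w^3 + 6*w^2 + 10*I*w^2 + 12*w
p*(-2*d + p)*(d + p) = -2*d^2*p - d*p^2 + p^3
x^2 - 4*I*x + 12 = (x - 6*I)*(x + 2*I)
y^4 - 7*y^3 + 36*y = y*(y - 6)*(y - 3)*(y + 2)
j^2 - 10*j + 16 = (j - 8)*(j - 2)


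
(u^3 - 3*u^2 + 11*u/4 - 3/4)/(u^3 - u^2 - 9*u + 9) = (u^2 - 2*u + 3/4)/(u^2 - 9)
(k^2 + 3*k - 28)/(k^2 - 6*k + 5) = (k^2 + 3*k - 28)/(k^2 - 6*k + 5)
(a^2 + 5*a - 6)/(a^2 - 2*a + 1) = (a + 6)/(a - 1)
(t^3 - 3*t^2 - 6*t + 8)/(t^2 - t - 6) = (t^2 - 5*t + 4)/(t - 3)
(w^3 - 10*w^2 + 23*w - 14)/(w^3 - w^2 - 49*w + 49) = (w - 2)/(w + 7)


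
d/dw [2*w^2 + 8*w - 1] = 4*w + 8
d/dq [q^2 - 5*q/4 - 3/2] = 2*q - 5/4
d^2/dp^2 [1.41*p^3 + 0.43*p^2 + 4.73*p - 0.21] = 8.46*p + 0.86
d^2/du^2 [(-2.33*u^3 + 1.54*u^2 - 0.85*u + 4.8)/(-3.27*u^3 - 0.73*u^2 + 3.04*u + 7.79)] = (-44.058018*u^6 + 193.506174*u^5 + 16.6436459999999*u^4 - 651.997596*u^3 + 809.29884*u^2 + 207.647808*u - 370.477428)/(34.965783*u^9 + 23.417451*u^8 - 92.291499*u^7 - 293.04476*u^6 - 25.773006*u^5 + 472.418223*u^4 + 670.941965*u^3 - 83.078013*u^2 - 553.438992*u - 472.729139)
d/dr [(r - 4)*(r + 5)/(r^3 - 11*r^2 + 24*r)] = (-r^4 - 2*r^3 + 95*r^2 - 440*r + 480)/(r^2*(r^4 - 22*r^3 + 169*r^2 - 528*r + 576))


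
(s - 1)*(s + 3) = s^2 + 2*s - 3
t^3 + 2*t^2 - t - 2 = (t - 1)*(t + 1)*(t + 2)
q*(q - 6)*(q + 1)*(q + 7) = q^4 + 2*q^3 - 41*q^2 - 42*q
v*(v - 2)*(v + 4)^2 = v^4 + 6*v^3 - 32*v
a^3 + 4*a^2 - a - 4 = (a - 1)*(a + 1)*(a + 4)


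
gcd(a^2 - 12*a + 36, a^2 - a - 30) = a - 6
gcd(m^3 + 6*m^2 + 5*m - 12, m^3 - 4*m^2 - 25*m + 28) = m^2 + 3*m - 4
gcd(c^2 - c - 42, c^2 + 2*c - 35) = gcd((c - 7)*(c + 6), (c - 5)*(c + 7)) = 1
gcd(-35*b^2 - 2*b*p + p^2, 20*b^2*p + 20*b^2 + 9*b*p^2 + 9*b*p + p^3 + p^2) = 5*b + p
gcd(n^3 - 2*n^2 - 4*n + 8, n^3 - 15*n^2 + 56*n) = 1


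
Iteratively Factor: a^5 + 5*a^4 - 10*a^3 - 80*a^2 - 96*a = (a + 4)*(a^4 + a^3 - 14*a^2 - 24*a) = (a + 2)*(a + 4)*(a^3 - a^2 - 12*a) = a*(a + 2)*(a + 4)*(a^2 - a - 12) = a*(a - 4)*(a + 2)*(a + 4)*(a + 3)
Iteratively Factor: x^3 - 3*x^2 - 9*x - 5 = (x + 1)*(x^2 - 4*x - 5) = (x + 1)^2*(x - 5)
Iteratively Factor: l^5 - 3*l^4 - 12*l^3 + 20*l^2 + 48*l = (l - 3)*(l^4 - 12*l^2 - 16*l) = l*(l - 3)*(l^3 - 12*l - 16) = l*(l - 3)*(l + 2)*(l^2 - 2*l - 8) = l*(l - 4)*(l - 3)*(l + 2)*(l + 2)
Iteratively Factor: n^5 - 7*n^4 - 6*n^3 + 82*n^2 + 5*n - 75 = (n - 1)*(n^4 - 6*n^3 - 12*n^2 + 70*n + 75) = (n - 5)*(n - 1)*(n^3 - n^2 - 17*n - 15) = (n - 5)*(n - 1)*(n + 1)*(n^2 - 2*n - 15) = (n - 5)*(n - 1)*(n + 1)*(n + 3)*(n - 5)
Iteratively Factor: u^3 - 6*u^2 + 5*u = (u - 5)*(u^2 - u) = (u - 5)*(u - 1)*(u)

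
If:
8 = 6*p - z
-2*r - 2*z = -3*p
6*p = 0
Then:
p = 0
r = 8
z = -8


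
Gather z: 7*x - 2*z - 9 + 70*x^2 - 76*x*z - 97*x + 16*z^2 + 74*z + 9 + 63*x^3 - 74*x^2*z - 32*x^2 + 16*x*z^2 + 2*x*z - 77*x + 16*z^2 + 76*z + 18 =63*x^3 + 38*x^2 - 167*x + z^2*(16*x + 32) + z*(-74*x^2 - 74*x + 148) + 18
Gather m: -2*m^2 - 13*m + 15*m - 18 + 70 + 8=-2*m^2 + 2*m + 60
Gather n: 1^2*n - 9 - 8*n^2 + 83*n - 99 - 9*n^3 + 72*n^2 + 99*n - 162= -9*n^3 + 64*n^2 + 183*n - 270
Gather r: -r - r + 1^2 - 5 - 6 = -2*r - 10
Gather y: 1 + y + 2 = y + 3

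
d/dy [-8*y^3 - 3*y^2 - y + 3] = -24*y^2 - 6*y - 1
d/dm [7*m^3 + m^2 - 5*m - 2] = 21*m^2 + 2*m - 5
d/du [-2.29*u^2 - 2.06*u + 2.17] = -4.58*u - 2.06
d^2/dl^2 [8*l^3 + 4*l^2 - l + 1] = 48*l + 8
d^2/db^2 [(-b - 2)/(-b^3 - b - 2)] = 2*((b + 2)*(3*b^2 + 1)^2 - (3*b^2 + 3*b*(b + 2) + 1)*(b^3 + b + 2))/(b^3 + b + 2)^3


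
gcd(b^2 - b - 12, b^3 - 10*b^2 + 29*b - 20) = b - 4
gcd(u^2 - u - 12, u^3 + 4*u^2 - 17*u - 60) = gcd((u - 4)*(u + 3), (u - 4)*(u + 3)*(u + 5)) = u^2 - u - 12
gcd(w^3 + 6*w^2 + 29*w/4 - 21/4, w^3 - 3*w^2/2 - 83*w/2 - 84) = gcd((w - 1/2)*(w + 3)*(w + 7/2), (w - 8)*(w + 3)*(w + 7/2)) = w^2 + 13*w/2 + 21/2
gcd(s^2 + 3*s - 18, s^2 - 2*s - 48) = s + 6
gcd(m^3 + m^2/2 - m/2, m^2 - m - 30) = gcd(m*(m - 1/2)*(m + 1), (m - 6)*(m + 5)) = 1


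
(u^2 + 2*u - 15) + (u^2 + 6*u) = 2*u^2 + 8*u - 15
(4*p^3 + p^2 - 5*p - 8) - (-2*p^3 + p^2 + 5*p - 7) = 6*p^3 - 10*p - 1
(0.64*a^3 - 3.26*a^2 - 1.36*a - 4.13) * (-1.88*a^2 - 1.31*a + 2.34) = -1.2032*a^5 + 5.2904*a^4 + 8.325*a^3 + 1.9176*a^2 + 2.2279*a - 9.6642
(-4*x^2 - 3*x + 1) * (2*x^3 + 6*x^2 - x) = -8*x^5 - 30*x^4 - 12*x^3 + 9*x^2 - x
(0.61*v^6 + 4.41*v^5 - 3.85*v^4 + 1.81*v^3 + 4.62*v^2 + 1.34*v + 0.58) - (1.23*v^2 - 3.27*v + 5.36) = 0.61*v^6 + 4.41*v^5 - 3.85*v^4 + 1.81*v^3 + 3.39*v^2 + 4.61*v - 4.78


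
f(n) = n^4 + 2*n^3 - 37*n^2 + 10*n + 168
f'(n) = 4*n^3 + 6*n^2 - 74*n + 10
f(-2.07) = -10.62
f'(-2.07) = 153.41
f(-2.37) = -58.60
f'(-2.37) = 165.83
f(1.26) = 128.38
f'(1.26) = -65.71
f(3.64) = -13.83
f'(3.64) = 13.05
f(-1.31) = 89.85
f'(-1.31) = 108.24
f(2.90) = 5.34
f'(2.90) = -56.58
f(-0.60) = 148.38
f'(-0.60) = 55.70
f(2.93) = 3.67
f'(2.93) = -54.70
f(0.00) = 168.00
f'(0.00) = 10.00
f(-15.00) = 35568.00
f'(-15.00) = -11030.00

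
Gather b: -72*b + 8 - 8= -72*b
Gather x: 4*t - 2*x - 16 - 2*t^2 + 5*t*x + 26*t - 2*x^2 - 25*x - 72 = -2*t^2 + 30*t - 2*x^2 + x*(5*t - 27) - 88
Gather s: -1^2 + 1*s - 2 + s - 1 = 2*s - 4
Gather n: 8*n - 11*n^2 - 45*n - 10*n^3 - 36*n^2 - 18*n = -10*n^3 - 47*n^2 - 55*n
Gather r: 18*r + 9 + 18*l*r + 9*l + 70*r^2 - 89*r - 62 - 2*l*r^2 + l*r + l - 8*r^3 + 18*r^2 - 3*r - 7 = 10*l - 8*r^3 + r^2*(88 - 2*l) + r*(19*l - 74) - 60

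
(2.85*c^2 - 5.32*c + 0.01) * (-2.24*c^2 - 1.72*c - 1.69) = -6.384*c^4 + 7.0148*c^3 + 4.3115*c^2 + 8.9736*c - 0.0169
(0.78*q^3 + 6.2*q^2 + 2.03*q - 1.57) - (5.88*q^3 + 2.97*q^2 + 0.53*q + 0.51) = -5.1*q^3 + 3.23*q^2 + 1.5*q - 2.08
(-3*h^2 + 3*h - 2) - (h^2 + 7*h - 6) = -4*h^2 - 4*h + 4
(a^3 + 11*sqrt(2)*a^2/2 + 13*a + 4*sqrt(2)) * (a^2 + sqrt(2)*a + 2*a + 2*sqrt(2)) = a^5 + 2*a^4 + 13*sqrt(2)*a^4/2 + 13*sqrt(2)*a^3 + 24*a^3 + 17*sqrt(2)*a^2 + 48*a^2 + 8*a + 34*sqrt(2)*a + 16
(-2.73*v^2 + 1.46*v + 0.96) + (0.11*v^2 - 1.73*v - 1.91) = -2.62*v^2 - 0.27*v - 0.95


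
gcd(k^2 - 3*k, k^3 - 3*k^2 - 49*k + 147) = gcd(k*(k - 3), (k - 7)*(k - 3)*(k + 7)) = k - 3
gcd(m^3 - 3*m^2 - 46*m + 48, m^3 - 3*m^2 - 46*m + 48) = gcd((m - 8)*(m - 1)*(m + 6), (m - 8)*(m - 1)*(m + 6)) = m^3 - 3*m^2 - 46*m + 48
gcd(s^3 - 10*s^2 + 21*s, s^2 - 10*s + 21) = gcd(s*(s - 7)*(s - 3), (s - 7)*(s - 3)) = s^2 - 10*s + 21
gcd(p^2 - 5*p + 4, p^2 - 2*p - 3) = 1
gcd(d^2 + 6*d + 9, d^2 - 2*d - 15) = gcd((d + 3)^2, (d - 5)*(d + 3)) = d + 3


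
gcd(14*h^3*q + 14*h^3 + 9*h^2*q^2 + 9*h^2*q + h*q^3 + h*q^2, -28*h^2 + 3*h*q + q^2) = 7*h + q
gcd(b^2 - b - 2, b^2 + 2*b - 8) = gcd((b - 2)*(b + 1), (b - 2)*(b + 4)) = b - 2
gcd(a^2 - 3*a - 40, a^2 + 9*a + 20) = a + 5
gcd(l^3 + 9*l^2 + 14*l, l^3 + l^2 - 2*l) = l^2 + 2*l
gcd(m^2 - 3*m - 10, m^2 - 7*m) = 1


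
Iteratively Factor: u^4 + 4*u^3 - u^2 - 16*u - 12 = (u + 1)*(u^3 + 3*u^2 - 4*u - 12) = (u + 1)*(u + 2)*(u^2 + u - 6) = (u + 1)*(u + 2)*(u + 3)*(u - 2)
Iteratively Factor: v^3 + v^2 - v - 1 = (v + 1)*(v^2 - 1) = (v + 1)^2*(v - 1)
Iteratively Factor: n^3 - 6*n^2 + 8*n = (n - 2)*(n^2 - 4*n) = (n - 4)*(n - 2)*(n)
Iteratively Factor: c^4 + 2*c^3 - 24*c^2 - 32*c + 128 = (c - 2)*(c^3 + 4*c^2 - 16*c - 64) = (c - 4)*(c - 2)*(c^2 + 8*c + 16) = (c - 4)*(c - 2)*(c + 4)*(c + 4)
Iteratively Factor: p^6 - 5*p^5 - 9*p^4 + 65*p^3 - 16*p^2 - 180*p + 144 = (p + 3)*(p^5 - 8*p^4 + 15*p^3 + 20*p^2 - 76*p + 48) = (p - 2)*(p + 3)*(p^4 - 6*p^3 + 3*p^2 + 26*p - 24) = (p - 2)*(p + 2)*(p + 3)*(p^3 - 8*p^2 + 19*p - 12) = (p - 2)*(p - 1)*(p + 2)*(p + 3)*(p^2 - 7*p + 12) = (p - 4)*(p - 2)*(p - 1)*(p + 2)*(p + 3)*(p - 3)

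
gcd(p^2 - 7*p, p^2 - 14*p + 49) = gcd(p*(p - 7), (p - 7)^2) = p - 7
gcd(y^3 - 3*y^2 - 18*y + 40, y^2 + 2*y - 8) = y^2 + 2*y - 8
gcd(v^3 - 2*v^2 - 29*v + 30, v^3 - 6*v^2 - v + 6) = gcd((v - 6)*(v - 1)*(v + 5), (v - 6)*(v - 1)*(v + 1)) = v^2 - 7*v + 6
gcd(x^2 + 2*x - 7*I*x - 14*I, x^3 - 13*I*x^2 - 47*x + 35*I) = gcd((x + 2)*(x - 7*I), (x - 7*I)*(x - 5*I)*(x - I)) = x - 7*I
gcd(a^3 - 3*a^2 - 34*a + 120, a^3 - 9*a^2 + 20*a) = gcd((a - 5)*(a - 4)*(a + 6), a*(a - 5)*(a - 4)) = a^2 - 9*a + 20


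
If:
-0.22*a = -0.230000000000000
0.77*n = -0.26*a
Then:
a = 1.05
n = -0.35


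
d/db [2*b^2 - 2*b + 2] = 4*b - 2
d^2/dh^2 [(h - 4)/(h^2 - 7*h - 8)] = 2*((11 - 3*h)*(-h^2 + 7*h + 8) - (h - 4)*(2*h - 7)^2)/(-h^2 + 7*h + 8)^3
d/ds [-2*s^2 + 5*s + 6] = 5 - 4*s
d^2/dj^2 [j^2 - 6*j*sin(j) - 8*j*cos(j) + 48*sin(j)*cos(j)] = 6*j*sin(j) + 8*j*cos(j) + 16*sin(j) - 96*sin(2*j) - 12*cos(j) + 2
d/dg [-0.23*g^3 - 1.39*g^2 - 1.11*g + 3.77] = -0.69*g^2 - 2.78*g - 1.11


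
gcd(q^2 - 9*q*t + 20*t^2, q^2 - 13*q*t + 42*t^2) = 1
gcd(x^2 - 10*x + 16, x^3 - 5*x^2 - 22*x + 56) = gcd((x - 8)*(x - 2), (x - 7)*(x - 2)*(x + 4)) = x - 2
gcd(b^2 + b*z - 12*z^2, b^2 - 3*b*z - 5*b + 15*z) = -b + 3*z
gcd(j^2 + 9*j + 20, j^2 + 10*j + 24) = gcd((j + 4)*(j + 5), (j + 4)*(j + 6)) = j + 4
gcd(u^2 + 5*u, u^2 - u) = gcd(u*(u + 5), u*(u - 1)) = u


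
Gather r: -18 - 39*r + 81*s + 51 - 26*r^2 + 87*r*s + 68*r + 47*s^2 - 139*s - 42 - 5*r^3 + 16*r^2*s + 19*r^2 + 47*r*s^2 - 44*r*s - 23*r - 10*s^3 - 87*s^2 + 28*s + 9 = -5*r^3 + r^2*(16*s - 7) + r*(47*s^2 + 43*s + 6) - 10*s^3 - 40*s^2 - 30*s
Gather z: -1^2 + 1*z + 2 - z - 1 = 0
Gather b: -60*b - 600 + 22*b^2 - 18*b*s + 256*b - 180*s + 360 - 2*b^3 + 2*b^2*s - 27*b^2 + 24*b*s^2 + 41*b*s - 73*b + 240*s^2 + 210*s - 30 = -2*b^3 + b^2*(2*s - 5) + b*(24*s^2 + 23*s + 123) + 240*s^2 + 30*s - 270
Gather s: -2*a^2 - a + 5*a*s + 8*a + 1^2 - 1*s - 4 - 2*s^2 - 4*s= -2*a^2 + 7*a - 2*s^2 + s*(5*a - 5) - 3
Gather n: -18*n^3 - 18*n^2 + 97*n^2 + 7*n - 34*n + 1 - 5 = -18*n^3 + 79*n^2 - 27*n - 4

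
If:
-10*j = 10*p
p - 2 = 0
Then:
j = -2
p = 2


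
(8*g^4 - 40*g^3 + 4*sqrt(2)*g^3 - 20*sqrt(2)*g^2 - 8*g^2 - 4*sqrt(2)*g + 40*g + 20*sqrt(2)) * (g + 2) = 8*g^5 - 24*g^4 + 4*sqrt(2)*g^4 - 88*g^3 - 12*sqrt(2)*g^3 - 44*sqrt(2)*g^2 + 24*g^2 + 12*sqrt(2)*g + 80*g + 40*sqrt(2)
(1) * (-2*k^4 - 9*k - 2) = -2*k^4 - 9*k - 2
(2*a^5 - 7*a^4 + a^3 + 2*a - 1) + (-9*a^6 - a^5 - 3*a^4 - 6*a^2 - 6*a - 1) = -9*a^6 + a^5 - 10*a^4 + a^3 - 6*a^2 - 4*a - 2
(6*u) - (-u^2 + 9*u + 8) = u^2 - 3*u - 8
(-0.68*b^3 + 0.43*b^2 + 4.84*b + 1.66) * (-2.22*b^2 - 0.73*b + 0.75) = 1.5096*b^5 - 0.4582*b^4 - 11.5687*b^3 - 6.8959*b^2 + 2.4182*b + 1.245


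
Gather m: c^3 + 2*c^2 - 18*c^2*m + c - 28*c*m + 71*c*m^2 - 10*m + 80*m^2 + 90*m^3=c^3 + 2*c^2 + c + 90*m^3 + m^2*(71*c + 80) + m*(-18*c^2 - 28*c - 10)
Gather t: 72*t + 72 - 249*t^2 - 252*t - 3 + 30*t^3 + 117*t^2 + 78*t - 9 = 30*t^3 - 132*t^2 - 102*t + 60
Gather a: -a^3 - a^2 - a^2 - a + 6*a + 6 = -a^3 - 2*a^2 + 5*a + 6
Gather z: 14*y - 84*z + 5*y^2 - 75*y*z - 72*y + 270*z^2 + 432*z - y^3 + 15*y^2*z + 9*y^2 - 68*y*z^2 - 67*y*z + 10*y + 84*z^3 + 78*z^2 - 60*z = -y^3 + 14*y^2 - 48*y + 84*z^3 + z^2*(348 - 68*y) + z*(15*y^2 - 142*y + 288)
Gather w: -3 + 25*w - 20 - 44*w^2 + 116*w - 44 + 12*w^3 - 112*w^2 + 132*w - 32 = 12*w^3 - 156*w^2 + 273*w - 99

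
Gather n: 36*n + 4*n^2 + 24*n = 4*n^2 + 60*n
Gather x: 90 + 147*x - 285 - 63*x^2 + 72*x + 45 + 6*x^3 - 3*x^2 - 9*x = 6*x^3 - 66*x^2 + 210*x - 150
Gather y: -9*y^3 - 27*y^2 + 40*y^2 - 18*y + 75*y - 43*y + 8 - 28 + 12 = -9*y^3 + 13*y^2 + 14*y - 8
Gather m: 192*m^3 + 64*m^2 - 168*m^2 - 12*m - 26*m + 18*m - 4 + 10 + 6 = 192*m^3 - 104*m^2 - 20*m + 12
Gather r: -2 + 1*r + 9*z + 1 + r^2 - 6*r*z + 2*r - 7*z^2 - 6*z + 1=r^2 + r*(3 - 6*z) - 7*z^2 + 3*z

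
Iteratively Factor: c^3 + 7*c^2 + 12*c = (c + 4)*(c^2 + 3*c) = c*(c + 4)*(c + 3)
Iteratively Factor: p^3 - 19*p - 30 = (p + 3)*(p^2 - 3*p - 10) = (p + 2)*(p + 3)*(p - 5)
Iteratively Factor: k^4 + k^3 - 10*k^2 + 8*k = (k)*(k^3 + k^2 - 10*k + 8) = k*(k - 1)*(k^2 + 2*k - 8) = k*(k - 2)*(k - 1)*(k + 4)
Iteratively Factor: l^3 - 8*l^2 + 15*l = (l - 5)*(l^2 - 3*l) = l*(l - 5)*(l - 3)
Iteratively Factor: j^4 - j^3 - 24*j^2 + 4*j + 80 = (j + 2)*(j^3 - 3*j^2 - 18*j + 40) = (j - 5)*(j + 2)*(j^2 + 2*j - 8) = (j - 5)*(j - 2)*(j + 2)*(j + 4)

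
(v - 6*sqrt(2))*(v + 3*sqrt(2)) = v^2 - 3*sqrt(2)*v - 36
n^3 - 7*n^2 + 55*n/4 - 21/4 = (n - 7/2)*(n - 3)*(n - 1/2)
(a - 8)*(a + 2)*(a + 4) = a^3 - 2*a^2 - 40*a - 64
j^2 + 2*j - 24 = (j - 4)*(j + 6)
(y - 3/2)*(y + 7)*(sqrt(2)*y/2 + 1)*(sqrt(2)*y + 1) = y^4 + 3*sqrt(2)*y^3/2 + 11*y^3/2 - 19*y^2/2 + 33*sqrt(2)*y^2/4 - 63*sqrt(2)*y/4 + 11*y/2 - 21/2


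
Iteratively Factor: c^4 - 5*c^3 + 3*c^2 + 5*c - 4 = (c + 1)*(c^3 - 6*c^2 + 9*c - 4) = (c - 1)*(c + 1)*(c^2 - 5*c + 4) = (c - 1)^2*(c + 1)*(c - 4)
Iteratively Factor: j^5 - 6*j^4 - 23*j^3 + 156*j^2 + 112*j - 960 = (j - 5)*(j^4 - j^3 - 28*j^2 + 16*j + 192) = (j - 5)*(j + 4)*(j^3 - 5*j^2 - 8*j + 48) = (j - 5)*(j - 4)*(j + 4)*(j^2 - j - 12) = (j - 5)*(j - 4)^2*(j + 4)*(j + 3)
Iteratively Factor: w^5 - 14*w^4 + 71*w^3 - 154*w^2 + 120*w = (w)*(w^4 - 14*w^3 + 71*w^2 - 154*w + 120) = w*(w - 3)*(w^3 - 11*w^2 + 38*w - 40) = w*(w - 5)*(w - 3)*(w^2 - 6*w + 8) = w*(w - 5)*(w - 3)*(w - 2)*(w - 4)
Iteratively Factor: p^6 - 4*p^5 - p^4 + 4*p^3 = (p - 1)*(p^5 - 3*p^4 - 4*p^3) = (p - 4)*(p - 1)*(p^4 + p^3) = p*(p - 4)*(p - 1)*(p^3 + p^2) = p*(p - 4)*(p - 1)*(p + 1)*(p^2) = p^2*(p - 4)*(p - 1)*(p + 1)*(p)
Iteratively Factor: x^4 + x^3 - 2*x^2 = (x)*(x^3 + x^2 - 2*x) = x^2*(x^2 + x - 2) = x^2*(x + 2)*(x - 1)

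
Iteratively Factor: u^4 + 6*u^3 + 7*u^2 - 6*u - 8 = (u + 1)*(u^3 + 5*u^2 + 2*u - 8) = (u - 1)*(u + 1)*(u^2 + 6*u + 8) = (u - 1)*(u + 1)*(u + 2)*(u + 4)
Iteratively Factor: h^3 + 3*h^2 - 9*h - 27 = (h + 3)*(h^2 - 9) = (h - 3)*(h + 3)*(h + 3)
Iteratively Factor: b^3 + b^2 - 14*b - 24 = (b + 3)*(b^2 - 2*b - 8) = (b - 4)*(b + 3)*(b + 2)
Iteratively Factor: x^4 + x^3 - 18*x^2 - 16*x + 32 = (x + 4)*(x^3 - 3*x^2 - 6*x + 8) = (x - 1)*(x + 4)*(x^2 - 2*x - 8) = (x - 1)*(x + 2)*(x + 4)*(x - 4)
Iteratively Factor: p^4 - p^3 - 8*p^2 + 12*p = (p + 3)*(p^3 - 4*p^2 + 4*p) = (p - 2)*(p + 3)*(p^2 - 2*p) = p*(p - 2)*(p + 3)*(p - 2)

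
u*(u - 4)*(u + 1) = u^3 - 3*u^2 - 4*u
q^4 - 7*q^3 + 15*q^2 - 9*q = q*(q - 3)^2*(q - 1)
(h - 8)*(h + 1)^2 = h^3 - 6*h^2 - 15*h - 8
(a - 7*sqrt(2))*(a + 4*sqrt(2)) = a^2 - 3*sqrt(2)*a - 56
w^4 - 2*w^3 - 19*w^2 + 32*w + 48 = (w - 4)*(w - 3)*(w + 1)*(w + 4)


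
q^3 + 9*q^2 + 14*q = q*(q + 2)*(q + 7)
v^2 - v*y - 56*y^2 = (v - 8*y)*(v + 7*y)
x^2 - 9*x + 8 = (x - 8)*(x - 1)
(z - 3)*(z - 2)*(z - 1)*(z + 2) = z^4 - 4*z^3 - z^2 + 16*z - 12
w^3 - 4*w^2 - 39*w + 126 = (w - 7)*(w - 3)*(w + 6)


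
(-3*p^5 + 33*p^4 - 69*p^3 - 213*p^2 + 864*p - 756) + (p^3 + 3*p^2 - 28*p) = -3*p^5 + 33*p^4 - 68*p^3 - 210*p^2 + 836*p - 756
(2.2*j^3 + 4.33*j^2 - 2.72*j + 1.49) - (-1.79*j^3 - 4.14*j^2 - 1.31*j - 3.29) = 3.99*j^3 + 8.47*j^2 - 1.41*j + 4.78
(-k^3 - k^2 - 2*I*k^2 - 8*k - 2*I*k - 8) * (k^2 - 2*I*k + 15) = -k^5 - k^4 - 27*k^3 - 27*k^2 - 14*I*k^2 - 120*k - 14*I*k - 120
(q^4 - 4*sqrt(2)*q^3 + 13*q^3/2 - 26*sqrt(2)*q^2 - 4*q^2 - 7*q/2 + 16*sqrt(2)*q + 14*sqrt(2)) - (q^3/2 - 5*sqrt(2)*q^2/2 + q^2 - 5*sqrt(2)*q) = q^4 - 4*sqrt(2)*q^3 + 6*q^3 - 47*sqrt(2)*q^2/2 - 5*q^2 - 7*q/2 + 21*sqrt(2)*q + 14*sqrt(2)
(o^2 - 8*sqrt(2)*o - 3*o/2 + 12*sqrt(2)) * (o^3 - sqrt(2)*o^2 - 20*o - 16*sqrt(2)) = o^5 - 9*sqrt(2)*o^4 - 3*o^4/2 - 4*o^3 + 27*sqrt(2)*o^3/2 + 6*o^2 + 144*sqrt(2)*o^2 - 216*sqrt(2)*o + 256*o - 384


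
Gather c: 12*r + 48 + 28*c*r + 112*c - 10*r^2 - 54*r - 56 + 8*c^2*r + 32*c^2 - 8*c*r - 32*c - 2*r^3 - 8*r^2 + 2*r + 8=c^2*(8*r + 32) + c*(20*r + 80) - 2*r^3 - 18*r^2 - 40*r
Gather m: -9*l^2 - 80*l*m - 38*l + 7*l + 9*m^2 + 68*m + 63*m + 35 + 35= -9*l^2 - 31*l + 9*m^2 + m*(131 - 80*l) + 70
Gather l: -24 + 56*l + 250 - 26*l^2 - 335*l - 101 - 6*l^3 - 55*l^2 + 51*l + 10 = -6*l^3 - 81*l^2 - 228*l + 135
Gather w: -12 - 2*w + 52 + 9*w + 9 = 7*w + 49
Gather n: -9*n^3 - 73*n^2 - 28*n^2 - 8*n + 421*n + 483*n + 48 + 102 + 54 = -9*n^3 - 101*n^2 + 896*n + 204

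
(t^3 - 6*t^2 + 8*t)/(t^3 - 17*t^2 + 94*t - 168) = t*(t - 2)/(t^2 - 13*t + 42)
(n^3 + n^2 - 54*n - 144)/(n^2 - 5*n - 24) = n + 6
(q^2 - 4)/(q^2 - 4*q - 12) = (q - 2)/(q - 6)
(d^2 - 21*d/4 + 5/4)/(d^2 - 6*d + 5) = (d - 1/4)/(d - 1)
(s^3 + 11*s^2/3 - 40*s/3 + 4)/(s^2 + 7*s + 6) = (3*s^2 - 7*s + 2)/(3*(s + 1))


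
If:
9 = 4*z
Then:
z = 9/4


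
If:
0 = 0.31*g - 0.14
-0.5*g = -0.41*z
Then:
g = 0.45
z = 0.55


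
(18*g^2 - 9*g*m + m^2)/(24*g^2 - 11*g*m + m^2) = (6*g - m)/(8*g - m)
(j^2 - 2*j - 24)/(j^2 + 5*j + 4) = (j - 6)/(j + 1)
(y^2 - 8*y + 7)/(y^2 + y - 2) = (y - 7)/(y + 2)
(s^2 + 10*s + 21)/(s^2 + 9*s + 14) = (s + 3)/(s + 2)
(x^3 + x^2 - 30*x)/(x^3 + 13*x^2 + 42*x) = (x - 5)/(x + 7)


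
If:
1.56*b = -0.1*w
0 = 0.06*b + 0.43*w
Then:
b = 0.00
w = 0.00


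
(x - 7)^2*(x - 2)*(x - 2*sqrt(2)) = x^4 - 16*x^3 - 2*sqrt(2)*x^3 + 32*sqrt(2)*x^2 + 77*x^2 - 154*sqrt(2)*x - 98*x + 196*sqrt(2)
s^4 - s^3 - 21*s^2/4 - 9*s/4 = s*(s - 3)*(s + 1/2)*(s + 3/2)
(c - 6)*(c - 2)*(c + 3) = c^3 - 5*c^2 - 12*c + 36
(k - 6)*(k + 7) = k^2 + k - 42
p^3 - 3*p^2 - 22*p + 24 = (p - 6)*(p - 1)*(p + 4)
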